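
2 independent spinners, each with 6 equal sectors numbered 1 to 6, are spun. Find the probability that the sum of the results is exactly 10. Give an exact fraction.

There are 6^2 = 36 equally likely outcomes.
The number of ordered 2-tuples from {1,…,6} summing to 10 is 3.
P(sum = 10) = 3/36 = 1/12.

1/12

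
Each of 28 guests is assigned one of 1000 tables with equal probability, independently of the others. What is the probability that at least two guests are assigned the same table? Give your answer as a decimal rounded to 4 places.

0.3172

It's easier to compute the probability that all 28 are distinct.
P(all distinct) = 1000/1000 · 999/1000 · ··· · 973/1000 ≈ 0.6828.
So the probability of at least one match is 1 − 0.6828 = 0.3172.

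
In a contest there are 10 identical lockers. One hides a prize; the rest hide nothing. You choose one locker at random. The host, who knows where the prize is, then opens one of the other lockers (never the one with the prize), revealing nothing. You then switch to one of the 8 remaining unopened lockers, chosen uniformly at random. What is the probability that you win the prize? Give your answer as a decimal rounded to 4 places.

0.1125

Your original locker holds the prize with probability 1/10, so the other 9 collectively hold it with probability 9/10.
The host can always find an empty locker to open, so this doesn't change that 9/10; it is now spread over the 8 remaining unopened lockers.
P(win by switching) = (9/10) · (1/8) = 9/80 ≈ 0.1125.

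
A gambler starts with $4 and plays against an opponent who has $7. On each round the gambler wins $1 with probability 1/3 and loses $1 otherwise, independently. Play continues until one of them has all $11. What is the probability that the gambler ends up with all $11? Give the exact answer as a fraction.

Let r = q/p = (2/3)/(1/3) = 2. The recurrence P(i) = p·P(i+1) + q·P(i−1) with P(0)=0, P(11)=1 gives P(i) = (1 − r^i)/(1 − r^11).
P(4) = (1 − (2)^4) / (1 − (2)^11) = 15/2047.

15/2047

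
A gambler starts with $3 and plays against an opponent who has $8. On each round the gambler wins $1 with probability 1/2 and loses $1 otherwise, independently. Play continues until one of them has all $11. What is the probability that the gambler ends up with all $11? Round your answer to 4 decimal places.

With a fair step, P(i) = ½P(i−1) + ½P(i+1) with P(0)=0, P(11)=1 has the linear solution P(i) = i/11.
P(3) = 3/11 ≈ 0.2727.

0.2727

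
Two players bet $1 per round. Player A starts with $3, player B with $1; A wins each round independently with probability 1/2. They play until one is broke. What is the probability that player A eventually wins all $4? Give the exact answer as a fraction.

3/4

With a fair step, P(i) = ½P(i−1) + ½P(i+1) with P(0)=0, P(4)=1 has the linear solution P(i) = i/4.
P(3) = 3/4.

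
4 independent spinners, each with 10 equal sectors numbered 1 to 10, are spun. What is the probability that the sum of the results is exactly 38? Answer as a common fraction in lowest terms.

1/1000

There are 10^4 = 10000 equally likely outcomes.
The number of ordered 4-tuples from {1,…,10} summing to 38 is 10.
P(sum = 38) = 10/10000 = 1/1000.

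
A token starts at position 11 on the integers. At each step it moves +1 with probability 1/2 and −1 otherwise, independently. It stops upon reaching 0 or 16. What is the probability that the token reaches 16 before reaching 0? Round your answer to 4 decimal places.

0.6875

With a fair step, P(i) = ½P(i−1) + ½P(i+1) with P(0)=0, P(16)=1 has the linear solution P(i) = i/16.
P(11) = 11/16 ≈ 0.6875.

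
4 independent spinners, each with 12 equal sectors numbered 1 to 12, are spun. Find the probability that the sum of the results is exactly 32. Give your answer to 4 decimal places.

There are 12^4 = 20736 equally likely outcomes.
The number of ordered 4-tuples from {1,…,12} summing to 32 is 829.
P(sum = 32) = 829/20736 ≈ 0.0400.

0.0400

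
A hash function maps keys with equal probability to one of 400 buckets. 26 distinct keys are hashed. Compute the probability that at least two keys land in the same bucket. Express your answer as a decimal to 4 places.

It's easier to compute the probability that all 26 are distinct.
P(all distinct) = 400/400 · 399/400 · ··· · 375/400 ≈ 0.4359.
So the probability of at least one match is 1 − 0.4359 = 0.5641.

0.5641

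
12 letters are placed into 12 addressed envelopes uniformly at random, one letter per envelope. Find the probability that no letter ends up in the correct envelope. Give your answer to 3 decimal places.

This is the derangement probability: permutations of 12 with no fixed point.
D(12) = 12! · (1 − 1/1! + 1/2! − ··· + (−1)^12/12!) = 176214841.
P = 176214841/479001600 = 16019531/43545600 ≈ 0.368.

0.368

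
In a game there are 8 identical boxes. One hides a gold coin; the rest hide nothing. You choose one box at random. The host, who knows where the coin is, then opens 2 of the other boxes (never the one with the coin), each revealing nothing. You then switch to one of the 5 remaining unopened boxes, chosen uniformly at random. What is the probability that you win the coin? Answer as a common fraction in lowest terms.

Your original box holds the coin with probability 1/8, so the other 7 collectively hold it with probability 7/8.
The host can always find 2 empty boxes to open, so the reveals don't change that 7/8; it is now spread over the 5 remaining unopened boxes.
P(win by switching) = (7/8) · (1/5) = 7/40.

7/40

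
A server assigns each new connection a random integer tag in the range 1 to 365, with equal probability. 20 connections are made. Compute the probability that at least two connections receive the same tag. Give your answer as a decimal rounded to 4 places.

0.4114

It's easier to compute the probability that all 20 are distinct.
P(all distinct) = 365/365 · 364/365 · ··· · 346/365 ≈ 0.5886.
So the probability of at least one match is 1 − 0.5886 = 0.4114.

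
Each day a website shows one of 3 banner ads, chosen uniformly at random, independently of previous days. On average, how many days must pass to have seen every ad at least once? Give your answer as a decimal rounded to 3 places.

5.500

After i distinct types are collected, each trial gives a new one with probability (3−i)/3, so the expected wait for the next new type is 3/(3−i).
E = 3/3 + 3/2 + 3/1 = 11/2 ≈ 5.500.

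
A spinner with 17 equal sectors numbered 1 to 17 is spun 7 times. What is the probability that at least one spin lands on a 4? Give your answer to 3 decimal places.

P(no spin lands on a 4) = (16/17)^7 ≈ 0.654.
P(at least one) = 1 − 0.654 = 0.346.

0.346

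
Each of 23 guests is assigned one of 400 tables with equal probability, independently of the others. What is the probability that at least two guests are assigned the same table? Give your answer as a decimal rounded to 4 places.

It's easier to compute the probability that all 23 are distinct.
P(all distinct) = 400/400 · 399/400 · ··· · 378/400 ≈ 0.5248.
So the probability of at least one match is 1 − 0.5248 = 0.4752.

0.4752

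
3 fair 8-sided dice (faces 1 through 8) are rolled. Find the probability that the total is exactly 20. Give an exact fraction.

There are 8^3 = 512 equally likely outcomes.
The number of ordered 3-tuples from {1,…,8} summing to 20 is 15.
P(sum = 20) = 15/512.

15/512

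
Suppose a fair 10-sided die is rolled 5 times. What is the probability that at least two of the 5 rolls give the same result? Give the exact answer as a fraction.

436/625

P(all 5 different) = 10/10 · 9/10 · ··· · 6/10 = 189/625.
P(at least two equal) = 1 − 189/625 = 436/625.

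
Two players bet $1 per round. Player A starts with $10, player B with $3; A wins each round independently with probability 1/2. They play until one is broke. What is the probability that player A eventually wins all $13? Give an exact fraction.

10/13

With a fair step, P(i) = ½P(i−1) + ½P(i+1) with P(0)=0, P(13)=1 has the linear solution P(i) = i/13.
P(10) = 10/13.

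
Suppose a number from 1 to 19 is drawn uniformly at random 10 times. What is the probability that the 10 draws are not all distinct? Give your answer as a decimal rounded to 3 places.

0.945

P(all 10 different) = 19/19 · 18/19 · ··· · 10/19 ≈ 0.055.
P(at least two equal) = 1 − 0.055 = 0.945.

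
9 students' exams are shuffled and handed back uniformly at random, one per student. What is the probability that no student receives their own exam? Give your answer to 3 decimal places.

0.368

This is the derangement probability: permutations of 9 with no fixed point.
D(9) = 9! · (1 − 1/1! + 1/2! − ··· + (−1)^9/9!) = 133496.
P = 133496/362880 = 16687/45360 ≈ 0.368.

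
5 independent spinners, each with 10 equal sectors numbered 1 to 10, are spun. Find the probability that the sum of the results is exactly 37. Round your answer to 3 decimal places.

0.022

There are 10^5 = 100000 equally likely outcomes.
The number of ordered 5-tuples from {1,…,10} summing to 37 is 2205.
P(sum = 37) = 2205/100000 = 441/20000 ≈ 0.022.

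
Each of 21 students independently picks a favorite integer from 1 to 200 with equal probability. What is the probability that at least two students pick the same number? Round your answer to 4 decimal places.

0.6631

It's easier to compute the probability that all 21 are distinct.
P(all distinct) = 200/200 · 199/200 · ··· · 180/200 ≈ 0.3369.
So the probability of at least one match is 1 − 0.3369 = 0.6631.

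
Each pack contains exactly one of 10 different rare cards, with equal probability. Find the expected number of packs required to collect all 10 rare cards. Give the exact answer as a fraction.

After i distinct types are collected, each trial gives a new one with probability (10−i)/10, so the expected wait for the next new type is 10/(10−i).
E = 10/10 + 10/9 + 10/8 + 10/7 + 10/6 + 10/5 + 10/4 + 10/3 + 10/2 + 10/1 = 7381/252.

7381/252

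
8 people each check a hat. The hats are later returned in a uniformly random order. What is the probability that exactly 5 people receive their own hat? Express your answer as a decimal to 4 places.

Choose which 5 of the 8 are fixed: C(8,5) = 56 ways.
The remaining 3 must have no fixed point: D(3) = 2.
P = 56·2/40320 = 1/360 ≈ 0.0028.

0.0028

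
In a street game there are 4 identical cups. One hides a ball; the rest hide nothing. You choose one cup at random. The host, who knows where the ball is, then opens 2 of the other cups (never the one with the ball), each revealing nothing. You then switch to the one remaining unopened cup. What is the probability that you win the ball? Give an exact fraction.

3/4

Your original cup holds the ball with probability 1/4, so the other 3 collectively hold it with probability 3/4.
The host can always find 2 empty cups to open, so the reveals don't change that 3/4; it is now spread over the 1 remaining unopened cup.
P(win by switching) = (3/4) · (1/1) = 3/4.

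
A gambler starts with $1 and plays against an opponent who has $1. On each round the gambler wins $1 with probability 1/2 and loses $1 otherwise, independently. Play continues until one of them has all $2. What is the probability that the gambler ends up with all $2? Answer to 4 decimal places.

With a fair step, P(i) = ½P(i−1) + ½P(i+1) with P(0)=0, P(2)=1 has the linear solution P(i) = i/2.
P(1) = 1/2 ≈ 0.5000.

0.5000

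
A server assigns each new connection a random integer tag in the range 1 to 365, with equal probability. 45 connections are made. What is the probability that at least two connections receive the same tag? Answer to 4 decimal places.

0.9410

It's easier to compute the probability that all 45 are distinct.
P(all distinct) = 365/365 · 364/365 · ··· · 321/365 ≈ 0.0590.
So the probability of at least one match is 1 − 0.0590 = 0.9410.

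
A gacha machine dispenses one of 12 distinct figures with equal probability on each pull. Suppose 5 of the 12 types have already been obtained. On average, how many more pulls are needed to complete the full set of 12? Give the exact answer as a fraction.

1089/35

Starting from 5 distinct types, each trial gives a new one with probability (12−i)/12 when i types are held, so the wait for the next new type is 12/(12−i).
E = 12/7 + 12/6 + 12/5 + 12/4 + 12/3 + 12/2 + 12/1 = 1089/35.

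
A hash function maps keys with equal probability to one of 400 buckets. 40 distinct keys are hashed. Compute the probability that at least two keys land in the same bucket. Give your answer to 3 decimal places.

It's easier to compute the probability that all 40 are distinct.
P(all distinct) = 400/400 · 399/400 · ··· · 361/400 ≈ 0.133.
So the probability of at least one match is 1 − 0.133 = 0.867.

0.867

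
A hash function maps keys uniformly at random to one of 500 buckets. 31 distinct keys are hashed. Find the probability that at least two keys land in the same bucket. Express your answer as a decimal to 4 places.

0.6131

It's easier to compute the probability that all 31 are distinct.
P(all distinct) = 500/500 · 499/500 · ··· · 470/500 ≈ 0.3869.
So the probability of at least one match is 1 − 0.3869 = 0.6131.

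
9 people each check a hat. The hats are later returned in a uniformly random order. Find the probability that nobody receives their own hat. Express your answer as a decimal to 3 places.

This is the derangement probability: permutations of 9 with no fixed point.
D(9) = 9! · (1 − 1/1! + 1/2! − ··· + (−1)^9/9!) = 133496.
P = 133496/362880 = 16687/45360 ≈ 0.368.

0.368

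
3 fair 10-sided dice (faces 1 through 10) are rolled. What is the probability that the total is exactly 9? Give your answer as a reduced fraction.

There are 10^3 = 1000 equally likely outcomes.
The number of ordered 3-tuples from {1,…,10} summing to 9 is 28.
P(sum = 9) = 28/1000 = 7/250.

7/250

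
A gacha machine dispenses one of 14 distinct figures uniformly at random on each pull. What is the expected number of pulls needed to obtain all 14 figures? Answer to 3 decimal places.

After i distinct types are collected, each trial gives a new one with probability (14−i)/14, so the expected wait for the next new type is 14/(14−i).
E = 14/14 + 14/13 + 14/12 + 14/11 + 14/10 + 14/9 + 14/8 + 14/7 + 14/6 + 14/5 + 14/4 + 14/3 + 14/2 + 14/1 = 1171733/25740 ≈ 45.522.

45.522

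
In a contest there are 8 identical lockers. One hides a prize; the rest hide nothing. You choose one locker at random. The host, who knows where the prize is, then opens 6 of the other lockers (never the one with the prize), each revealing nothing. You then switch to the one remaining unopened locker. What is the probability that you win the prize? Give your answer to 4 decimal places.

0.8750

Your original locker holds the prize with probability 1/8, so the other 7 collectively hold it with probability 7/8.
The host can always find 6 empty lockers to open, so the reveals don't change that 7/8; it is now spread over the 1 remaining unopened locker.
P(win by switching) = (7/8) · (1/1) = 7/8 ≈ 0.8750.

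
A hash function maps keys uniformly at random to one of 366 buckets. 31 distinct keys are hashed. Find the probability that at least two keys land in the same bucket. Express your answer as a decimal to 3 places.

It's easier to compute the probability that all 31 are distinct.
P(all distinct) = 366/366 · 365/366 · ··· · 336/366 ≈ 0.271.
So the probability of at least one match is 1 − 0.271 = 0.729.

0.729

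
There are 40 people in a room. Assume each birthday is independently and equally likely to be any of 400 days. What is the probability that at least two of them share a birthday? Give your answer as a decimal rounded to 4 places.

0.8670

It's easier to compute the probability that all 40 are distinct.
P(all distinct) = 400/400 · 399/400 · ··· · 361/400 ≈ 0.1330.
So the probability of at least one match is 1 − 0.1330 = 0.8670.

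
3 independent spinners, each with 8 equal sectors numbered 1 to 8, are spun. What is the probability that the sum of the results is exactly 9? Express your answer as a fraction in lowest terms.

7/128

There are 8^3 = 512 equally likely outcomes.
The number of ordered 3-tuples from {1,…,8} summing to 9 is 28.
P(sum = 9) = 28/512 = 7/128.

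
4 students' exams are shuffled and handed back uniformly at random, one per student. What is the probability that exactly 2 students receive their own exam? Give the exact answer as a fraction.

1/4

Choose which 2 of the 4 are fixed: C(4,2) = 6 ways.
The remaining 2 must have no fixed point: D(2) = 1.
P = 6·1/24 = 1/4.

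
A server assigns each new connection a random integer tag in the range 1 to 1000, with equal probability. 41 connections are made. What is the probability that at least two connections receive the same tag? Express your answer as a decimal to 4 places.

0.5645

It's easier to compute the probability that all 41 are distinct.
P(all distinct) = 1000/1000 · 999/1000 · ··· · 960/1000 ≈ 0.4355.
So the probability of at least one match is 1 − 0.4355 = 0.5645.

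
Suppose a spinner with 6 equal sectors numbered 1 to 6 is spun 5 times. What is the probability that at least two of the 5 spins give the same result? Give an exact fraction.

P(all 5 different) = 6/6 · 5/6 · ··· · 2/6 = 5/54.
P(at least two equal) = 1 − 5/54 = 49/54.

49/54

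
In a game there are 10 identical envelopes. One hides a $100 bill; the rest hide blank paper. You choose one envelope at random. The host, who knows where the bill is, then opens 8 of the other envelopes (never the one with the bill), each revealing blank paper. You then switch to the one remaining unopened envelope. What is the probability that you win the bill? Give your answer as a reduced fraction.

Your original envelope holds the bill with probability 1/10, so the other 9 collectively hold it with probability 9/10.
The host can always find 8 empty envelopes to open, so the reveals don't change that 9/10; it is now spread over the 1 remaining unopened envelope.
P(win by switching) = (9/10) · (1/1) = 9/10.

9/10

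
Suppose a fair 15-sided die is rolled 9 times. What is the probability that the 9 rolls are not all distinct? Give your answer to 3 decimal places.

0.953

P(all 9 different) = 15/15 · 14/15 · ··· · 7/15 ≈ 0.047.
P(at least two equal) = 1 − 0.047 = 0.953.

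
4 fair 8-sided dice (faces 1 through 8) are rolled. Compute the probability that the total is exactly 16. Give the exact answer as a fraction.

315/4096

There are 8^4 = 4096 equally likely outcomes.
The number of ordered 4-tuples from {1,…,8} summing to 16 is 315.
P(sum = 16) = 315/4096.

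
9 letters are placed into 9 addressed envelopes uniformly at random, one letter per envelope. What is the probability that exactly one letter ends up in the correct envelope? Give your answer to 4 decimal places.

Choose which one is fixed: C(9,1) = 9 ways.
The remaining 8 must have no fixed point: D(8) = 14833.
P = 9·14833/362880 = 2119/5760 ≈ 0.3679.

0.3679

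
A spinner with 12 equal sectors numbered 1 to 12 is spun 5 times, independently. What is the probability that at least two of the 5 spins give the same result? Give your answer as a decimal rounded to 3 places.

0.618

P(all 5 different) = 12/12 · 11/12 · ··· · 8/12 ≈ 0.382.
P(at least two equal) = 1 − 0.382 = 0.618.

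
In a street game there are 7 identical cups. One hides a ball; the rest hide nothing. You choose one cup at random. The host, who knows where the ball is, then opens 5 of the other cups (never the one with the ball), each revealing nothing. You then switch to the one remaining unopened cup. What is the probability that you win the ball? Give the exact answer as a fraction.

6/7

Your original cup holds the ball with probability 1/7, so the other 6 collectively hold it with probability 6/7.
The host can always find 5 empty cups to open, so the reveals don't change that 6/7; it is now spread over the 1 remaining unopened cup.
P(win by switching) = (6/7) · (1/1) = 6/7.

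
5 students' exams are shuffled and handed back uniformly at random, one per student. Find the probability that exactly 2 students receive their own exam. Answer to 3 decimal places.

0.167

Choose which 2 of the 5 are fixed: C(5,2) = 10 ways.
The remaining 3 must have no fixed point: D(3) = 2.
P = 10·2/120 = 1/6 ≈ 0.167.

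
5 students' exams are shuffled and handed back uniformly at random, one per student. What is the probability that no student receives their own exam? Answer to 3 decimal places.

0.367

This is the derangement probability: permutations of 5 with no fixed point.
D(5) = 5! · (1 − 1/1! + 1/2! − ··· + (−1)^5/5!) = 44.
P = 44/120 = 11/30 ≈ 0.367.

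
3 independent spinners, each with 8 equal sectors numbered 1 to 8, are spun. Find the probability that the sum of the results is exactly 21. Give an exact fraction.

There are 8^3 = 512 equally likely outcomes.
The number of ordered 3-tuples from {1,…,8} summing to 21 is 10.
P(sum = 21) = 10/512 = 5/256.

5/256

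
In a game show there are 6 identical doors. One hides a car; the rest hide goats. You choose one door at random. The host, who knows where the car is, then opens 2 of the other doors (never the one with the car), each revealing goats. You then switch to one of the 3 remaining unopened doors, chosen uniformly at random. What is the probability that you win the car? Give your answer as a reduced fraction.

Your original door holds the car with probability 1/6, so the other 5 collectively hold it with probability 5/6.
The host can always find 2 empty doors to open, so the reveals don't change that 5/6; it is now spread over the 3 remaining unopened doors.
P(win by switching) = (5/6) · (1/3) = 5/18.

5/18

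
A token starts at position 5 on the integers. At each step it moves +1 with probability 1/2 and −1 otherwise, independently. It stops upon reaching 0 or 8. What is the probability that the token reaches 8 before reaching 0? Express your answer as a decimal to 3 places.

0.625

With a fair step, P(i) = ½P(i−1) + ½P(i+1) with P(0)=0, P(8)=1 has the linear solution P(i) = i/8.
P(5) = 5/8 ≈ 0.625.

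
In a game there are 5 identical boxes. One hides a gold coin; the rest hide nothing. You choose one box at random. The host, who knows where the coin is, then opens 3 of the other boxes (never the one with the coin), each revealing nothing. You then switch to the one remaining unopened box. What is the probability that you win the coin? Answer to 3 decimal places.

Your original box holds the coin with probability 1/5, so the other 4 collectively hold it with probability 4/5.
The host can always find 3 empty boxes to open, so the reveals don't change that 4/5; it is now spread over the 1 remaining unopened box.
P(win by switching) = (4/5) · (1/1) = 4/5 ≈ 0.800.

0.800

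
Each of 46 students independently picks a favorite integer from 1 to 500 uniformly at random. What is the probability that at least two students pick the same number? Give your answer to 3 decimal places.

0.882

It's easier to compute the probability that all 46 are distinct.
P(all distinct) = 500/500 · 499/500 · ··· · 455/500 ≈ 0.118.
So the probability of at least one match is 1 − 0.118 = 0.882.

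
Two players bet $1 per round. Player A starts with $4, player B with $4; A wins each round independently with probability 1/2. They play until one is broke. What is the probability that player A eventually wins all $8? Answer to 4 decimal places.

With a fair step, P(i) = ½P(i−1) + ½P(i+1) with P(0)=0, P(8)=1 has the linear solution P(i) = i/8.
P(4) = 4/8 = 1/2 ≈ 0.5000.

0.5000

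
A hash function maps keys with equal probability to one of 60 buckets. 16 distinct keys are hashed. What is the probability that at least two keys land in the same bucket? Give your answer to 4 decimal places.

0.8890

It's easier to compute the probability that all 16 are distinct.
P(all distinct) = 60/60 · 59/60 · ··· · 45/60 ≈ 0.1110.
So the probability of at least one match is 1 − 0.1110 = 0.8890.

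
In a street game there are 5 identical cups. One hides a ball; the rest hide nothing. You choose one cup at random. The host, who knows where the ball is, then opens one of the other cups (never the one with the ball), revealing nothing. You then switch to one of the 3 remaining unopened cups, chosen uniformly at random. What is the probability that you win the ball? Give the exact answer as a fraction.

4/15

Your original cup holds the ball with probability 1/5, so the other 4 collectively hold it with probability 4/5.
The host can always find an empty cup to open, so this doesn't change that 4/5; it is now spread over the 3 remaining unopened cups.
P(win by switching) = (4/5) · (1/3) = 4/15.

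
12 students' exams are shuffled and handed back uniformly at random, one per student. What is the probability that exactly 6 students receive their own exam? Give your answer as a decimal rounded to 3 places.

0.001

Choose which 6 of the 12 are fixed: C(12,6) = 924 ways.
The remaining 6 must have no fixed point: D(6) = 265.
P = 924·265/479001600 = 53/103680 ≈ 0.001.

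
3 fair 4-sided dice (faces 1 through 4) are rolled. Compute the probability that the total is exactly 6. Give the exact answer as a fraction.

5/32

There are 4^3 = 64 equally likely outcomes.
The number of ordered 3-tuples from {1,…,4} summing to 6 is 10.
P(sum = 6) = 10/64 = 5/32.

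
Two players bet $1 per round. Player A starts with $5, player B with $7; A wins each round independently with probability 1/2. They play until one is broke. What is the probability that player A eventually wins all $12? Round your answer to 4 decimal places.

With a fair step, P(i) = ½P(i−1) + ½P(i+1) with P(0)=0, P(12)=1 has the linear solution P(i) = i/12.
P(5) = 5/12 ≈ 0.4167.

0.4167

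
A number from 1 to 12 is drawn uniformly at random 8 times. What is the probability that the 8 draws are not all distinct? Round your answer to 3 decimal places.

0.954

P(all 8 different) = 12/12 · 11/12 · ··· · 5/12 ≈ 0.046.
P(at least two equal) = 1 − 0.046 = 0.954.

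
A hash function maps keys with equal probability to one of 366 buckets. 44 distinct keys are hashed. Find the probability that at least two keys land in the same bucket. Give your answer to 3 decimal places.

It's easier to compute the probability that all 44 are distinct.
P(all distinct) = 366/366 · 365/366 · ··· · 323/366 ≈ 0.068.
So the probability of at least one match is 1 − 0.068 = 0.932.

0.932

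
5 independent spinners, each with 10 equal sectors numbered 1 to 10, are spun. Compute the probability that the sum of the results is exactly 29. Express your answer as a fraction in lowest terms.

47/800

There are 10^5 = 100000 equally likely outcomes.
The number of ordered 5-tuples from {1,…,10} summing to 29 is 5875.
P(sum = 29) = 5875/100000 = 47/800.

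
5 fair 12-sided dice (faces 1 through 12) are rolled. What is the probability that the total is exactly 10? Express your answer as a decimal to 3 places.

There are 12^5 = 248832 equally likely outcomes.
The number of ordered 5-tuples from {1,…,12} summing to 10 is 126.
P(sum = 10) = 126/248832 = 7/13824 ≈ 0.001.

0.001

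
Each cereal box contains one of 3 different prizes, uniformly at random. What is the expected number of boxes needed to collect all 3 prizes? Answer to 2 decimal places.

After i distinct types are collected, each trial gives a new one with probability (3−i)/3, so the expected wait for the next new type is 3/(3−i).
E = 3/3 + 3/2 + 3/1 = 11/2 ≈ 5.50.

5.50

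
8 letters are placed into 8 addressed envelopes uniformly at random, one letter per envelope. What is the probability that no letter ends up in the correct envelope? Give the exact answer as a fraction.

This is the derangement probability: permutations of 8 with no fixed point.
D(8) = 8! · (1 − 1/1! + 1/2! − ··· + (−1)^8/8!) = 14833.
P = 14833/40320 = 2119/5760.

2119/5760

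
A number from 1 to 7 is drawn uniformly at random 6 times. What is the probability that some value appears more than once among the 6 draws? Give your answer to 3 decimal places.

0.957

P(all 6 different) = 7/7 · 6/7 · ··· · 2/7 ≈ 0.043.
P(at least two equal) = 1 − 0.043 = 0.957.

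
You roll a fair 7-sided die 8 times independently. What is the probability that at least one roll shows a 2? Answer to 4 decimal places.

0.7086

P(no roll shows a 2) = (6/7)^8 ≈ 0.2914.
P(at least one) = 1 − 0.2914 = 0.7086.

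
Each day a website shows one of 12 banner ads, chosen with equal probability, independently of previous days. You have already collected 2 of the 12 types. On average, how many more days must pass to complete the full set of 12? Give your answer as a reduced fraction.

7381/210

Starting from 2 distinct types, each trial gives a new one with probability (12−i)/12 when i types are held, so the wait for the next new type is 12/(12−i).
E = 12/10 + 12/9 + 12/8 + 12/7 + 12/6 + 12/5 + 12/4 + 12/3 + 12/2 + 12/1 = 7381/210.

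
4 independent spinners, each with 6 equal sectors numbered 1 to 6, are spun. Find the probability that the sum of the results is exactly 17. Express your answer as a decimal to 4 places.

0.0802

There are 6^4 = 1296 equally likely outcomes.
The number of ordered 4-tuples from {1,…,6} summing to 17 is 104.
P(sum = 17) = 104/1296 = 13/162 ≈ 0.0802.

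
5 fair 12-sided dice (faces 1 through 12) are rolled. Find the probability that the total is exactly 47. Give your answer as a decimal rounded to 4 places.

There are 12^5 = 248832 equally likely outcomes.
The number of ordered 5-tuples from {1,…,12} summing to 47 is 2355.
P(sum = 47) = 2355/248832 = 785/82944 ≈ 0.0095.

0.0095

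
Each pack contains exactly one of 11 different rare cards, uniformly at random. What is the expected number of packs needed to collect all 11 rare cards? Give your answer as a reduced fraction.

After i distinct types are collected, each trial gives a new one with probability (11−i)/11, so the expected wait for the next new type is 11/(11−i).
E = 11/11 + 11/10 + 11/9 + 11/8 + 11/7 + 11/6 + 11/5 + 11/4 + 11/3 + 11/2 + 11/1 = 83711/2520.

83711/2520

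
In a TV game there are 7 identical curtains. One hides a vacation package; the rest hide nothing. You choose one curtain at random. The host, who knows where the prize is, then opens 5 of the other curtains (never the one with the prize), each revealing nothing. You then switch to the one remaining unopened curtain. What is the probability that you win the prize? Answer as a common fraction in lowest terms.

6/7

Your original curtain holds the prize with probability 1/7, so the other 6 collectively hold it with probability 6/7.
The host can always find 5 empty curtains to open, so the reveals don't change that 6/7; it is now spread over the 1 remaining unopened curtain.
P(win by switching) = (6/7) · (1/1) = 6/7.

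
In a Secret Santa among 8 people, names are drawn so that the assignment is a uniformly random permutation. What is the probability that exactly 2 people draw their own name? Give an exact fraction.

53/288

Choose which 2 of the 8 are fixed: C(8,2) = 28 ways.
The remaining 6 must have no fixed point: D(6) = 265.
P = 28·265/40320 = 53/288.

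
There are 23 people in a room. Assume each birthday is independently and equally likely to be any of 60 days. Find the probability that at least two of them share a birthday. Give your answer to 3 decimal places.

It's easier to compute the probability that all 23 are distinct.
P(all distinct) = 60/60 · 59/60 · ··· · 38/60 ≈ 0.008.
So the probability of at least one match is 1 − 0.008 = 0.992.

0.992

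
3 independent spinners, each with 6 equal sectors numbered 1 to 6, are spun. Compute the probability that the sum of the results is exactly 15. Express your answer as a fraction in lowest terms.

5/108

There are 6^3 = 216 equally likely outcomes.
The number of ordered 3-tuples from {1,…,6} summing to 15 is 10.
P(sum = 15) = 10/216 = 5/108.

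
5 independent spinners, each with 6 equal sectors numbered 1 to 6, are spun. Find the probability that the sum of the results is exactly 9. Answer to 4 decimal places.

0.0090

There are 6^5 = 7776 equally likely outcomes.
The number of ordered 5-tuples from {1,…,6} summing to 9 is 70.
P(sum = 9) = 70/7776 = 35/3888 ≈ 0.0090.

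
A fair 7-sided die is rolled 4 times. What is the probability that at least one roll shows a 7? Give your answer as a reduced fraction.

1105/2401

P(no roll shows a 7) = (6/7)^4 = 1296/2401.
P(at least one) = 1 − 1296/2401 = 1105/2401.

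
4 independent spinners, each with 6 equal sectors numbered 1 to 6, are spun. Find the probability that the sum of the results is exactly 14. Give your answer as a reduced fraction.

There are 6^4 = 1296 equally likely outcomes.
The number of ordered 4-tuples from {1,…,6} summing to 14 is 146.
P(sum = 14) = 146/1296 = 73/648.

73/648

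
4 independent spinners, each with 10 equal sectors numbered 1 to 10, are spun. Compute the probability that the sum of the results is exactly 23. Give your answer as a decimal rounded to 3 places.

There are 10^4 = 10000 equally likely outcomes.
The number of ordered 4-tuples from {1,…,10} summing to 23 is 660.
P(sum = 23) = 660/10000 = 33/500 ≈ 0.066.

0.066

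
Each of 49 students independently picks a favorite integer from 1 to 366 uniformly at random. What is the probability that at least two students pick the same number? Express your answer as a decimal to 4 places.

It's easier to compute the probability that all 49 are distinct.
P(all distinct) = 366/366 · 365/366 · ··· · 318/366 ≈ 0.0346.
So the probability of at least one match is 1 − 0.0346 = 0.9654.

0.9654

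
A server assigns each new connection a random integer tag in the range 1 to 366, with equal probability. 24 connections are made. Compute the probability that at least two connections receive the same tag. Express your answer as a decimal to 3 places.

It's easier to compute the probability that all 24 are distinct.
P(all distinct) = 366/366 · 365/366 · ··· · 343/366 ≈ 0.463.
So the probability of at least one match is 1 − 0.463 = 0.537.

0.537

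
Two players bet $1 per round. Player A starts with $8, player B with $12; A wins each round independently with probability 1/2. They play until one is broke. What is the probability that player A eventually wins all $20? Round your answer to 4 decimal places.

With a fair step, P(i) = ½P(i−1) + ½P(i+1) with P(0)=0, P(20)=1 has the linear solution P(i) = i/20.
P(8) = 8/20 = 2/5 ≈ 0.4000.

0.4000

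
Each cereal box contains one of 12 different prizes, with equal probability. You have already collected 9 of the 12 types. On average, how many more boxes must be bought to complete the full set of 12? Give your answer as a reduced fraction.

22

Starting from 9 distinct types, each trial gives a new one with probability (12−i)/12 when i types are held, so the wait for the next new type is 12/(12−i).
E = 12/3 + 12/2 + 12/1 = 22.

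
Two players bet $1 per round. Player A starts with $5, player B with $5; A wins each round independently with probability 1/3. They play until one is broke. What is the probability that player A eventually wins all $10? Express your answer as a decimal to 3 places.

0.030

Let r = q/p = (2/3)/(1/3) = 2. The recurrence P(i) = p·P(i+1) + q·P(i−1) with P(0)=0, P(10)=1 gives P(i) = (1 − r^i)/(1 − r^10).
P(5) = (1 − (2)^5) / (1 − (2)^10) = 1/33 ≈ 0.030.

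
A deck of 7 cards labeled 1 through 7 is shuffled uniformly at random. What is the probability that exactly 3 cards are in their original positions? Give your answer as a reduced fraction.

Choose which 3 of the 7 are fixed: C(7,3) = 35 ways.
The remaining 4 must have no fixed point: D(4) = 9.
P = 35·9/5040 = 1/16.

1/16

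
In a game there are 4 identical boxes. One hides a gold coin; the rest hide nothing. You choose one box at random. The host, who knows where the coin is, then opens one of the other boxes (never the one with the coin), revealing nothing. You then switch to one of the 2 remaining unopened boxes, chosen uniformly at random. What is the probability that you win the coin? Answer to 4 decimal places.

Your original box holds the coin with probability 1/4, so the other 3 collectively hold it with probability 3/4.
The host can always find an empty box to open, so this doesn't change that 3/4; it is now spread over the 2 remaining unopened boxes.
P(win by switching) = (3/4) · (1/2) = 3/8 ≈ 0.3750.

0.3750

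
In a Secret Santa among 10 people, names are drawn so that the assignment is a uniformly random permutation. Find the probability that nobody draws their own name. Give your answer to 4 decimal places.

0.3679

This is the derangement probability: permutations of 10 with no fixed point.
D(10) = 10! · (1 − 1/1! + 1/2! − ··· + (−1)^10/10!) = 1334961.
P = 1334961/3628800 = 16481/44800 ≈ 0.3679.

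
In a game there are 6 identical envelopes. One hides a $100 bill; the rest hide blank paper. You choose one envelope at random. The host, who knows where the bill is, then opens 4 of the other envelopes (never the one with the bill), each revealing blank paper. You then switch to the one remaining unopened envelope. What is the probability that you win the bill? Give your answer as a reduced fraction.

5/6

Your original envelope holds the bill with probability 1/6, so the other 5 collectively hold it with probability 5/6.
The host can always find 4 empty envelopes to open, so the reveals don't change that 5/6; it is now spread over the 1 remaining unopened envelope.
P(win by switching) = (5/6) · (1/1) = 5/6.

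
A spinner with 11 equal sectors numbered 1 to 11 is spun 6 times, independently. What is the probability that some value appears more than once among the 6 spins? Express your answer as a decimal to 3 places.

0.812

P(all 6 different) = 11/11 · 10/11 · ··· · 6/11 ≈ 0.188.
P(at least two equal) = 1 − 0.188 = 0.812.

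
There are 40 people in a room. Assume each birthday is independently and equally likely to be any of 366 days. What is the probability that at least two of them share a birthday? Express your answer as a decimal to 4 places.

It's easier to compute the probability that all 40 are distinct.
P(all distinct) = 366/366 · 365/366 · ··· · 327/366 ≈ 0.1095.
So the probability of at least one match is 1 − 0.1095 = 0.8905.

0.8905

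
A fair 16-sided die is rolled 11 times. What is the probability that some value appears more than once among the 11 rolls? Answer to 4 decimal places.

0.9901

P(all 11 different) = 16/16 · 15/16 · ··· · 6/16 ≈ 0.0099.
P(at least two equal) = 1 − 0.0099 = 0.9901.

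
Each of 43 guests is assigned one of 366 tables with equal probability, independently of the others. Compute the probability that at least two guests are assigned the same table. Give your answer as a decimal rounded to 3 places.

0.923

It's easier to compute the probability that all 43 are distinct.
P(all distinct) = 366/366 · 365/366 · ··· · 324/366 ≈ 0.077.
So the probability of at least one match is 1 − 0.077 = 0.923.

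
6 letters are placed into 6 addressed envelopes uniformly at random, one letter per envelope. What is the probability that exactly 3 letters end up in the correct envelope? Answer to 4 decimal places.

0.0556

Choose which 3 of the 6 are fixed: C(6,3) = 20 ways.
The remaining 3 must have no fixed point: D(3) = 2.
P = 20·2/720 = 1/18 ≈ 0.0556.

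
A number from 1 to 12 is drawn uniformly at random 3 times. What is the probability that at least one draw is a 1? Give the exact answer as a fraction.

P(no draw is a 1) = (11/12)^3 = 1331/1728.
P(at least one) = 1 − 1331/1728 = 397/1728.

397/1728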